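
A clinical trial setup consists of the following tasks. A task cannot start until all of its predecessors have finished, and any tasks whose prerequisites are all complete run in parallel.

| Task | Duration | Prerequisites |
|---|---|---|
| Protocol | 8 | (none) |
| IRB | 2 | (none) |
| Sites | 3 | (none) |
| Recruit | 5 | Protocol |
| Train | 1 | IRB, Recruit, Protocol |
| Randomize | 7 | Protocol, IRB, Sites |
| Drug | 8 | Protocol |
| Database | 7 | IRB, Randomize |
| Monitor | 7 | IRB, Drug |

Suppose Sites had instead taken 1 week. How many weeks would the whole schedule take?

Baseline: Protocol→Drug→Monitor = 8+8+7 = 23 → 23 weeks.
Sites has 6 weeks of float (longest path through it is 17).
No other chain overtakes it, so the finish is 23 weeks.

23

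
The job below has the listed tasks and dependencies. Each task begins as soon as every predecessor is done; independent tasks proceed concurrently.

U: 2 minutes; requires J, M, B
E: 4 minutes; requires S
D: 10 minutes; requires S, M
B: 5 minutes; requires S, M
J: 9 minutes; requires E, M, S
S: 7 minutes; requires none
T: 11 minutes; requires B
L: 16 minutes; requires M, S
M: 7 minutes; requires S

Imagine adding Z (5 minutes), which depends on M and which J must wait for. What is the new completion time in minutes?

30

Originally the project takes 30 minutes.
With Z inserted, J now waits for max(E, M, S, Z).
New critical path: S→M→Z→J→U = 7+7+5+9+2 = 30 ⇒ 30 minutes.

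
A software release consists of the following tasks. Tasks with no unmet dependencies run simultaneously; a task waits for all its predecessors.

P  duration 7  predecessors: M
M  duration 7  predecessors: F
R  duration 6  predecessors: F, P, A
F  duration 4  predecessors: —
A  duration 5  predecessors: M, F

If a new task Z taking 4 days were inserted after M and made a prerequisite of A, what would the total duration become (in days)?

26

Originally the job takes 24 days.
With Z inserted, A now waits for max(M, F, Z).
New critical path: F→M→Z→A→R = 4+7+4+5+6 = 26 ⇒ 26 days.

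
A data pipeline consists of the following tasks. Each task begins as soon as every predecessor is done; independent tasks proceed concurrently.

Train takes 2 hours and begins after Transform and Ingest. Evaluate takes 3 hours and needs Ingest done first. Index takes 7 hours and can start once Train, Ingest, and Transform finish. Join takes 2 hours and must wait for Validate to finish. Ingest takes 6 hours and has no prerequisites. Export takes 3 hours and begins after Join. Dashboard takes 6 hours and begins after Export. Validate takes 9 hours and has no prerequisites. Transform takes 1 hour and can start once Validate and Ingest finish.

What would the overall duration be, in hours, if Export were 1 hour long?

Actual critical path: Validate→Join→Export→Dashboard = 9+2+3+6 = 20 ⇒ 20 hours.
Since Export is critical, the -2 change carries straight to that chain (now 18 hours).
New critical path: Validate→Transform→Train→Index = 9+1+2+7 = 19 ⇒ 19 hours.

19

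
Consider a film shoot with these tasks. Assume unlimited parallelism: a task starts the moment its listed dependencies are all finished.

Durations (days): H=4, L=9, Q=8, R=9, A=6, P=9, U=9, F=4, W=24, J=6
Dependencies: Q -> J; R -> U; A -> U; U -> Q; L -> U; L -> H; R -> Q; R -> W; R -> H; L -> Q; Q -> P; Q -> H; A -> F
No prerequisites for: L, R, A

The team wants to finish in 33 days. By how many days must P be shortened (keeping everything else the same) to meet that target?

Current finish: 35 days; target: 33.
P is on every critical path, so each day cut from P cuts the finish by one (this holds down to a finish of 33).
Need 35 − 33 = 2 days off P → P becomes 7 days, finish becomes 33.

2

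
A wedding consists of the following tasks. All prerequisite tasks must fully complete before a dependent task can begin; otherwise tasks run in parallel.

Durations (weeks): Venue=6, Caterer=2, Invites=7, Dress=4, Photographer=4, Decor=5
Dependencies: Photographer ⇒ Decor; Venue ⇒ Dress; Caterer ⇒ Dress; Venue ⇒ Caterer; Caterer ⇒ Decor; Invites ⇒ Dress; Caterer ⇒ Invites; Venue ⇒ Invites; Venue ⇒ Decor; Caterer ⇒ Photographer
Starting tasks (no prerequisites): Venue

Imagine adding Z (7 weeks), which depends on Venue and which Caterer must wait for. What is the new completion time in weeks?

26

Originally the job takes 19 weeks.
With Z inserted, Caterer now waits for max(Venue, Z).
New critical path: Venue→Z→Caterer→Invites→Dress = 6+7+2+7+4 = 26 ⇒ 26 weeks.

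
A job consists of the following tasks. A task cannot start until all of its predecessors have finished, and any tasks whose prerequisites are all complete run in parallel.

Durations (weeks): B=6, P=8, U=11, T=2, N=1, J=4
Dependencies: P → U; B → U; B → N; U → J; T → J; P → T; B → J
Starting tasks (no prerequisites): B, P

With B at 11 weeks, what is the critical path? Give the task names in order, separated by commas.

Critical path before the change: P→U→J = 8+11+4 = 23 giving 23 weeks.
B has 2 weeks of float (longest path through it is 21).
Now B→U→J = 11+11+4 = 26 is longest, so the finish becomes 26 weeks.

B, U, J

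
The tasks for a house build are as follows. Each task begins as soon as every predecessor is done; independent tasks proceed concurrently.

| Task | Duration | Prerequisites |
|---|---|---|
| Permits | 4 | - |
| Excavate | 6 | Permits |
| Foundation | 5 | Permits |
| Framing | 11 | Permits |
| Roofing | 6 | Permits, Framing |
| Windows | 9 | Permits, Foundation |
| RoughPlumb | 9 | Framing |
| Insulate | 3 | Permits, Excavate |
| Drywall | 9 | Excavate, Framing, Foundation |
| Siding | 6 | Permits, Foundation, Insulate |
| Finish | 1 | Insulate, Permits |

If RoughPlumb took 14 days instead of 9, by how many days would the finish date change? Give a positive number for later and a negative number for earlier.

5

The binding path is Permits→Framing→RoughPlumb = 4+11+9 = 24; finish at 24 days.
RoughPlumb is on the critical path; changing it to 14 makes that path 29 days.
The critical path is still Permits→Framing→RoughPlumb; finish is now 29 days.
Change in finish: 29 − 24 = +5 days.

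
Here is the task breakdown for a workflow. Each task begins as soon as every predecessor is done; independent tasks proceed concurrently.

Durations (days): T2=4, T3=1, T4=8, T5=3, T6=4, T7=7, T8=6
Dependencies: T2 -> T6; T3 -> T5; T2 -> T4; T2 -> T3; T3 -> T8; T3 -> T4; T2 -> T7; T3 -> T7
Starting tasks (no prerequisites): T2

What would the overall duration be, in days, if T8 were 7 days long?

As given, the longest chain is T2→T3→T4 = 4+1+8 = 13, so the finish is 13 days.
The longest path through T8 is only 11 days, so T8 has float 2.
The critical path is still T2→T3→T4; finish is now 13 days.

13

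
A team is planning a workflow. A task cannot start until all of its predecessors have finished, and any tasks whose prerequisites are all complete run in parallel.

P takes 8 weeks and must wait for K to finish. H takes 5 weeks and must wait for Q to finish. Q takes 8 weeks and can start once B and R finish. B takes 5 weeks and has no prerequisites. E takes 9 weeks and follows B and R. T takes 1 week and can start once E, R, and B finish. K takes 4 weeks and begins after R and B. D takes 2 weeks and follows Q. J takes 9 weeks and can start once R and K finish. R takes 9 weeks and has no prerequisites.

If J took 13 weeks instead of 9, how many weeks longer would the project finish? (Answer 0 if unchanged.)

Actual critical path: R→K→J = 9+4+9 = 22 ⇒ 22 weeks.
Since J is critical, the +4 change carries straight to that chain (now 26 weeks).
The critical path is still R→K→J; finish is now 26 weeks.
Change in finish: 26 − 22 = +4 weeks.

4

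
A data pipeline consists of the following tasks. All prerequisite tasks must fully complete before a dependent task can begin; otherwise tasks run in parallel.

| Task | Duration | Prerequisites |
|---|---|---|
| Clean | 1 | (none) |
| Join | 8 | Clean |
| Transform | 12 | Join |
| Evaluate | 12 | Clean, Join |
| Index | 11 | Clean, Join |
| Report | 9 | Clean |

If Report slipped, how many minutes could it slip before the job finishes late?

11

Clean→Join→Transform = 1+8+12 = 21 sets the makespan at 21 minutes.
Report finishes as early as 10 and must finish by 21.
Slack of Report = 12 − 1 = 11 minutes.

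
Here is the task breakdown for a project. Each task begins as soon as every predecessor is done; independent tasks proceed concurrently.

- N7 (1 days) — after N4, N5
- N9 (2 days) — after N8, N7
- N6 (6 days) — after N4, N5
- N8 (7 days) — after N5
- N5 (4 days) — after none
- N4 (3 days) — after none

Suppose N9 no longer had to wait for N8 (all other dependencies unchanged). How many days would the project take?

Original critical path: N5→N8→N9 = 4+7+2 = 13 ⇒ 13 days.
Without N8→N9, N9's earliest start moves from 11 to 5.
After: N5→N8 = 4+7 = 11 → 11 days.

11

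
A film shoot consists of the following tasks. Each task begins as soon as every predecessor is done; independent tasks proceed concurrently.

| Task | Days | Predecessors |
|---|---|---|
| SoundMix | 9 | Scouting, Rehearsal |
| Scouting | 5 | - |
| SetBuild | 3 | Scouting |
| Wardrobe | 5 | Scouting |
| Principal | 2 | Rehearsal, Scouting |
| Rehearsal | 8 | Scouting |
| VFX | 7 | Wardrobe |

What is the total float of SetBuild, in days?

14

Critical path: Scouting→Rehearsal→SoundMix = 5+8+9 = 22, so the finish is 22 days.
SetBuild finishes as early as 8 and must finish by 22.
Slack of SetBuild = 19 − 5 = 14 days.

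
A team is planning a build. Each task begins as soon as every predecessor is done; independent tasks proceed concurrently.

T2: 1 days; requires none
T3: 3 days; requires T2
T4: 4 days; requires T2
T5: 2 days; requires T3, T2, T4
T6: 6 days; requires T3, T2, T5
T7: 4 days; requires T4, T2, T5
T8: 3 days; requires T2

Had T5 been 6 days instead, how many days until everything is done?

17

Critical path before the change: T2→T4→T5→T6 = 1+4+2+6 = 13 giving 13 days.
Since T5 is critical, the +4 change carries straight to that chain (now 17 days).
The critical path is still T2→T4→T5→T6; finish is now 17 days.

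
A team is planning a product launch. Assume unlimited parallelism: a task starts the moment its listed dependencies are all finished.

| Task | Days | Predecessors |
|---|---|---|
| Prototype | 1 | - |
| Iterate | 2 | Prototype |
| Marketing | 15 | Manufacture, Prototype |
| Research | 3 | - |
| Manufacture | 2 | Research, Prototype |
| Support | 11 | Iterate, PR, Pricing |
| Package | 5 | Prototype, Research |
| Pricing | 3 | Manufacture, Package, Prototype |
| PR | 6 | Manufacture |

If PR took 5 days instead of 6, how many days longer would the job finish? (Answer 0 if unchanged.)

0

Critical path before the change: Research→Manufacture→PR→Support = 3+2+6+11 = 22 giving 22 days.
PR is on the critical path; changing it to 5 makes that path 21 days.
Now Research→Package→Pricing→Support = 3+5+3+11 = 22 is longest, so the finish becomes 22 days.
Change in finish: 22 − 22 = +0 days.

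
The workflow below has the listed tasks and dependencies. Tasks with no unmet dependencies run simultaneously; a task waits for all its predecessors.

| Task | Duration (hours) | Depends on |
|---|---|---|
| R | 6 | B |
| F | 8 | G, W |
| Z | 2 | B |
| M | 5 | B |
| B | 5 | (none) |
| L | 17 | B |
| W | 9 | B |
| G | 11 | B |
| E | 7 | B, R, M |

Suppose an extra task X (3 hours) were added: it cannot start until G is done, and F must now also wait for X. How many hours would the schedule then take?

Originally the schedule takes 24 hours.
With X inserted, F now waits for max(G, W, X).
New critical path: B→G→X→F = 5+11+3+8 = 27 ⇒ 27 hours.

27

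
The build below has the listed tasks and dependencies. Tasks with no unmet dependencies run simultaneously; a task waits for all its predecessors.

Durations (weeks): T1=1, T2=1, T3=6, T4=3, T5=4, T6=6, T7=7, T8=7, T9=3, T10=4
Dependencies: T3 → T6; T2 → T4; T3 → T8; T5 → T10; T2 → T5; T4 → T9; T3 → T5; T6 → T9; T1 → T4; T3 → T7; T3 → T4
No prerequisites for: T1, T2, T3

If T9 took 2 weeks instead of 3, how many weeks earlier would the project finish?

The binding path is T3→T6→T9 = 6+6+3 = 15; finish at 15 weeks.
T9 lies on that path, so at 2 weeks the path becomes 14 weeks.
New critical path: T3→T5→T10 = 6+4+4 = 14 ⇒ 14 weeks.
Change in finish: 14 − 15 = -1 weeks.

1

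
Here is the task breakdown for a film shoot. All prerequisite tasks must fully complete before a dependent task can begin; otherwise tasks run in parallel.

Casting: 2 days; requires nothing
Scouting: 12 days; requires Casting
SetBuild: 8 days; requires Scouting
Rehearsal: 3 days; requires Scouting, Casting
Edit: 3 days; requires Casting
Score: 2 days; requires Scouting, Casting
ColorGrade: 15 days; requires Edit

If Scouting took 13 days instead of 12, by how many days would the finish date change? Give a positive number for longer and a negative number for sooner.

The binding path is Casting→Scouting→SetBuild = 2+12+8 = 22; finish at 22 days.
Scouting lies on that path, so at 13 days the path becomes 23 days.
That remains the longest chain; total 23 days.
Change in finish: 23 − 22 = +1 days.

1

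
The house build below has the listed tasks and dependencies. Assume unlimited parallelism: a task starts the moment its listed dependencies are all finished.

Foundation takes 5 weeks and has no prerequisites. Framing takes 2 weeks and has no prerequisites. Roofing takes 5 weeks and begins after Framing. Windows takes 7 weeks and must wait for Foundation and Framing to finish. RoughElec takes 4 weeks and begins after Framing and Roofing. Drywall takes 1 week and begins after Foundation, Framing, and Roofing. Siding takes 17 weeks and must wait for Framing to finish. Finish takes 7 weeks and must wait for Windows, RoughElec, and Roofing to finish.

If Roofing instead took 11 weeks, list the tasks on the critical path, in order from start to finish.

Framing, Roofing, RoughElec, Finish

As given, the longest chain is Foundation→Windows→Finish = 5+7+7 = 19, so the finish is 19 weeks.
The longest path through Roofing is only 18 weeks, so Roofing has float 1.
Now Framing→Roofing→RoughElec→Finish = 2+11+4+7 = 24 is longest, so the finish becomes 24 weeks.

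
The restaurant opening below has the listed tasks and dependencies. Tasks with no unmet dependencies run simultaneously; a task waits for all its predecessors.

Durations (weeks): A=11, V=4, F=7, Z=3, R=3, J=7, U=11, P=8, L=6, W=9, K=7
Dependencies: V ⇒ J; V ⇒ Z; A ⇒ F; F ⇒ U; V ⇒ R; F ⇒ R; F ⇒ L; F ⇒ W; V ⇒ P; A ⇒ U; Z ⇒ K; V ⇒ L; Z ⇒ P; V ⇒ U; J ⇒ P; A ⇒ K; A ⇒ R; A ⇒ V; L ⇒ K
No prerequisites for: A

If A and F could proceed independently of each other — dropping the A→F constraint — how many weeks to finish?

30

Before: longest chain A→F→L→K = 11+7+6+7 = 31, finish 31.
Without A→F, F's earliest start moves from 11 to 0.
New critical path: A→V→J→P = 11+4+7+8 = 30 ⇒ 30 weeks.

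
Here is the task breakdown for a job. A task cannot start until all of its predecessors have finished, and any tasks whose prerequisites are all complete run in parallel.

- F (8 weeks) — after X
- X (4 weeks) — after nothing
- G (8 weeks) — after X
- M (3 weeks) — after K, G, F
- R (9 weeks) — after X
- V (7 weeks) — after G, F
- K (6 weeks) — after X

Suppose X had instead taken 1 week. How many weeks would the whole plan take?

16

The binding path is X→G→V = 4+8+7 = 19; finish at 19 weeks.
X is on the critical path; changing it to 1 makes that path 16 weeks.
The critical path is still X→G→V; finish is now 16 weeks.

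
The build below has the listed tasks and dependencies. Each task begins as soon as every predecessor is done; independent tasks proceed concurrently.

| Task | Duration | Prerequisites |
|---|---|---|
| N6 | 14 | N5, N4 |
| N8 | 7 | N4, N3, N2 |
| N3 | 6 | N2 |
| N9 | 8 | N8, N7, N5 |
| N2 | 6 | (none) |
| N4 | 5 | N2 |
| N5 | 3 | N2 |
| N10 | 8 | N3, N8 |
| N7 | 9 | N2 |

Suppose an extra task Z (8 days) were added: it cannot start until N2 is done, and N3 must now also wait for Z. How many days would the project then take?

Originally the project takes 27 days.
With Z inserted, N3 now waits for max(N2, Z).
New critical path: N2→Z→N3→N8→N9 = 6+8+6+7+8 = 35 ⇒ 35 days.

35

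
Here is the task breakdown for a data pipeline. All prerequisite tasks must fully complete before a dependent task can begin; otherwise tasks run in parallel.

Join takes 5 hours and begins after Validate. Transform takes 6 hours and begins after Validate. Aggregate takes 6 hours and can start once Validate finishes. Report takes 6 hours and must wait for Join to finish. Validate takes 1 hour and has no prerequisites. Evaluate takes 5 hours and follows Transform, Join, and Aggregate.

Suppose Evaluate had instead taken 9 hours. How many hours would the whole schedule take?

Actual critical path: Validate→Transform→Evaluate = 1+6+5 = 12 ⇒ 12 hours.
Evaluate lies on that path, so at 9 hours the path becomes 16 hours.
That remains the longest chain; total 16 hours.

16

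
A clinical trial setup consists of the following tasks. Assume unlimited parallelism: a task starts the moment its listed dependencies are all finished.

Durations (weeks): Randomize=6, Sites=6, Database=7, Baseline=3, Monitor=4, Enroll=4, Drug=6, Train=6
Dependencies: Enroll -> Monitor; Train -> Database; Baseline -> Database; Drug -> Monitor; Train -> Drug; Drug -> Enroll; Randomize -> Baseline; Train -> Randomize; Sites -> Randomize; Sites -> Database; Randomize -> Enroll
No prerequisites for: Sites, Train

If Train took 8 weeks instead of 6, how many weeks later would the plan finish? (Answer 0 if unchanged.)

Actual critical path: Train→Randomize→Baseline→Database = 6+6+3+7 = 22 ⇒ 22 weeks.
Train lies on that path, so at 8 weeks the path becomes 24 weeks.
That remains the longest chain; total 24 weeks.
Change in finish: 24 − 22 = +2 weeks.

2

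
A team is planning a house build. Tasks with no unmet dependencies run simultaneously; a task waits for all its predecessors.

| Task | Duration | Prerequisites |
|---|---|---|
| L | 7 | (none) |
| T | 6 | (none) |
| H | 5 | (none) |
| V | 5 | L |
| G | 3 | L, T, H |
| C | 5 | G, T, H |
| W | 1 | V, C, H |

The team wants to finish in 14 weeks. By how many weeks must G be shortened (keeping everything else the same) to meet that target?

Current finish: 16 weeks; target: 14.
G is on every critical path, so each week cut from G cuts the finish by one (this holds down to a finish of 14).
Need 16 − 14 = 2 weeks off G → G becomes 1 week, finish becomes 14.

2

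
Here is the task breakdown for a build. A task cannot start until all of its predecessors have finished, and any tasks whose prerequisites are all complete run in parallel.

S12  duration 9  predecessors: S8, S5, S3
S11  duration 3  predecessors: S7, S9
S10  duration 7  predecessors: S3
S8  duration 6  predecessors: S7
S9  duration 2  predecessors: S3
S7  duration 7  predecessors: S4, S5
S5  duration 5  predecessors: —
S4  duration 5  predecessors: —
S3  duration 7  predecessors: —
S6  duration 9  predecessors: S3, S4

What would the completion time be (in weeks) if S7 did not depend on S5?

27

With the dependency in place, S4→S7→S8→S12 = 5+7+6+9 = 27 sets the finish at 27 weeks.
Dropping S5→S7 doesn't change S7's earliest start (5); another predecessor still binds.
The longest chain is now S4→S7→S8→S12 = 5+7+6+9 = 27, so the plan takes 27 weeks.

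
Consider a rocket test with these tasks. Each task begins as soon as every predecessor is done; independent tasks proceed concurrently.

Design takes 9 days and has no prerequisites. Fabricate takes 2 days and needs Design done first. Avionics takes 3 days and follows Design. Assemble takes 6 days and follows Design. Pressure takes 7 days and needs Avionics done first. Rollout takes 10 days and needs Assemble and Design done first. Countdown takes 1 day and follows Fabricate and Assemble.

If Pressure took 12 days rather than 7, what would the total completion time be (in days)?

Critical path before the change: Design→Assemble→Rollout = 9+6+10 = 25 giving 25 days.
Pressure is off the critical path — its longest chain is 19 days, giving 6 of slack.
That remains the longest chain; total 25 days.

25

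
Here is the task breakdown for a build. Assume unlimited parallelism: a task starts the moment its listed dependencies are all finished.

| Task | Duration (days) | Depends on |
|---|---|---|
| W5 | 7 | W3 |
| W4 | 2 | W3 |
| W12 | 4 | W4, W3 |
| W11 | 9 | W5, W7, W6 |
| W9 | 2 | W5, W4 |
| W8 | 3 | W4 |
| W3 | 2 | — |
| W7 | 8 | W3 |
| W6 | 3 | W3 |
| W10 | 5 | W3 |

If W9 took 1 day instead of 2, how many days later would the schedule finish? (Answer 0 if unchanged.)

Critical path before the change: W3→W7→W11 = 2+8+9 = 19 giving 19 days.
W9 has 8 days of float (longest path through it is 11).
The critical path is still W3→W7→W11; finish is now 19 days.
Change in finish: 19 − 19 = +0 days.

0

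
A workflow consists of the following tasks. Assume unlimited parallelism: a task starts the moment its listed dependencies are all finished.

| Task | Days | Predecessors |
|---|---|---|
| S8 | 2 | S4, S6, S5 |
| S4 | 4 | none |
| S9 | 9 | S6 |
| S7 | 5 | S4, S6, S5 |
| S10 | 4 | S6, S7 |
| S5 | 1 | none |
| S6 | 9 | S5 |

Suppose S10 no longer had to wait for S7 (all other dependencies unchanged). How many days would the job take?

19

With the dependency in place, S5→S6→S7→S10 = 1+9+5+4 = 19 sets the finish at 19 days.
Without S7→S10, S10's earliest start moves from 15 to 10.
New critical path: S5→S6→S9 = 1+9+9 = 19 ⇒ 19 days.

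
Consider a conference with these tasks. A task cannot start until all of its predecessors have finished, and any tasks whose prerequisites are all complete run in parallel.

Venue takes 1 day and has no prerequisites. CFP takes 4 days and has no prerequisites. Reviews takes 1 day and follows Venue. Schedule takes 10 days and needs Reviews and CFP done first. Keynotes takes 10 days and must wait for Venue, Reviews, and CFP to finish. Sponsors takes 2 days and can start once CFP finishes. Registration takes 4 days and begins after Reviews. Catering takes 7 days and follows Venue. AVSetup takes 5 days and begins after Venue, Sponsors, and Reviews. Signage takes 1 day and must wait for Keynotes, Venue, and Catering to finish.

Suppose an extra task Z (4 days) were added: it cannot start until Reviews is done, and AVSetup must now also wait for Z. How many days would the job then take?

15

Originally the job takes 15 days.
With Z inserted, AVSetup now waits for max(Venue, Sponsors, Reviews, Z).
New critical path: CFP→Keynotes→Signage = 4+10+1 = 15 ⇒ 15 days.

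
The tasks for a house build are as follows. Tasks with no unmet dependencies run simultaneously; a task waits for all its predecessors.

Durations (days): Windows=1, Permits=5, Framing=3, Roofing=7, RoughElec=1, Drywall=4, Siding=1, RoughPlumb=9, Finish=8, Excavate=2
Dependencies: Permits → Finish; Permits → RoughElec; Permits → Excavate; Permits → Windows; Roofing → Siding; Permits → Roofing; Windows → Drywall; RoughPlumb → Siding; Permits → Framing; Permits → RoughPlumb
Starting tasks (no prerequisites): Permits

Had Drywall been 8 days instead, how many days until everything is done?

15

Actual critical path: Permits→RoughPlumb→Siding = 5+9+1 = 15 ⇒ 15 days.
The longest path through Drywall is only 10 days, so Drywall has float 5.
The critical path is still Permits→RoughPlumb→Siding; finish is now 15 days.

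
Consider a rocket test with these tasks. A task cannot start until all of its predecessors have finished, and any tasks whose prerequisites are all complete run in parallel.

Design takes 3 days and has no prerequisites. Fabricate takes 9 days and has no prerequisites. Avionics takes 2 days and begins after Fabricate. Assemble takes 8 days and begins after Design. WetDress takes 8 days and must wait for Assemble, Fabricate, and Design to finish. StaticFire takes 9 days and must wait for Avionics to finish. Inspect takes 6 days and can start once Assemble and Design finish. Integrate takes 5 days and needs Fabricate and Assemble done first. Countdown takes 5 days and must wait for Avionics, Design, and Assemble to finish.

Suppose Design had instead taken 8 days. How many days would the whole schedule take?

24

Critical path before the change: Fabricate→Avionics→StaticFire = 9+2+9 = 20 giving 20 days.
The longest path through Design is only 19 days, so Design has float 1.
Now Design→Assemble→WetDress = 8+8+8 = 24 is longest, so the finish becomes 24 days.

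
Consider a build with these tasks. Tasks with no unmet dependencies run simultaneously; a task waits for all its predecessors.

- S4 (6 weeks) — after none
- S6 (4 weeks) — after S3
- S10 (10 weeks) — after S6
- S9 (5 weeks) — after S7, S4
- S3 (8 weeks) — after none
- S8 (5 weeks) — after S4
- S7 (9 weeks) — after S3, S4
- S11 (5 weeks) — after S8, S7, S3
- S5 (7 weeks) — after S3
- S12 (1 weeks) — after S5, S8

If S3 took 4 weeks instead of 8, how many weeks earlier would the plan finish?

Critical path before the change: S3→S6→S10 = 8+4+10 = 22 giving 22 weeks.
Since S3 is critical, the -4 change carries straight to that chain (now 18 weeks).
New critical path: S4→S7→S9 = 6+9+5 = 20 ⇒ 20 weeks.
Change in finish: 20 − 22 = -2 weeks.

2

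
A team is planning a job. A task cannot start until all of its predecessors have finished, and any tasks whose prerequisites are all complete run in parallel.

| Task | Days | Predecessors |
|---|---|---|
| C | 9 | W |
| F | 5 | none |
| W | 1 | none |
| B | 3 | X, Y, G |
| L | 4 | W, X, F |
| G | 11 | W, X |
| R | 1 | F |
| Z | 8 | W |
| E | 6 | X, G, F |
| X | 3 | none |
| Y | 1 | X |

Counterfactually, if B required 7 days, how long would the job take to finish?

21

Actual critical path: X→G→E = 3+11+6 = 20 ⇒ 20 days.
The longest path through B is only 17 days, so B has float 3.
The binding chain switches to X→G→B = 3+11+7 = 21; finish 21 days.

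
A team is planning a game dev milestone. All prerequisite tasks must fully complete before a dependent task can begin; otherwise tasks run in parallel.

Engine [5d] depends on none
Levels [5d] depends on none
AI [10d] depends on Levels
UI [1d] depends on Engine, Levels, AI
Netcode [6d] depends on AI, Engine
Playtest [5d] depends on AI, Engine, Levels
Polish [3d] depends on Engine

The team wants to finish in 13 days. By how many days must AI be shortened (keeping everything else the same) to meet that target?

Current finish: 21 days; target: 13.
AI is on every critical path, so each day cut from AI cuts the finish by one (this holds down to a finish of 12).
Need 21 − 13 = 8 days off AI → AI becomes 2 days, finish becomes 13.

8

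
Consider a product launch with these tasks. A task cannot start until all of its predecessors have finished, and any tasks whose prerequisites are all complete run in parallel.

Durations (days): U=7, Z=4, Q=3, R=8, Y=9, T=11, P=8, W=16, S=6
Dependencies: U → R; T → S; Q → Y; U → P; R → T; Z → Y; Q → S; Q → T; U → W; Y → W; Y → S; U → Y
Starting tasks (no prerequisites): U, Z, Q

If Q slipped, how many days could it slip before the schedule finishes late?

Critical path: U→R→T→S = 7+8+11+6 = 32, so the finish is 32 days.
The longest chain containing Q totals 28 days.
Slack of Q = 4 − 0 = 4 days.

4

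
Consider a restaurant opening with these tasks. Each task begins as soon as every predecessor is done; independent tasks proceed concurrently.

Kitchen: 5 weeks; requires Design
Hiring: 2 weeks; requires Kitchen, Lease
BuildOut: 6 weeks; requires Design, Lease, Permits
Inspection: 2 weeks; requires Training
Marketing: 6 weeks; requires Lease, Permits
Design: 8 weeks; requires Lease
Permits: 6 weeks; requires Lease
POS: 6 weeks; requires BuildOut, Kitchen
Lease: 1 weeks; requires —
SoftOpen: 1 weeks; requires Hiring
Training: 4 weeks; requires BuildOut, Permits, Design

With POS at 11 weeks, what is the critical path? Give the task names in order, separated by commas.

The binding path is Lease→Design→BuildOut→POS = 1+8+6+6 = 21; finish at 21 weeks.
POS is on the critical path; changing it to 11 makes that path 26 weeks.
The critical path is still Lease→Design→BuildOut→POS; finish is now 26 weeks.

Lease, Design, BuildOut, POS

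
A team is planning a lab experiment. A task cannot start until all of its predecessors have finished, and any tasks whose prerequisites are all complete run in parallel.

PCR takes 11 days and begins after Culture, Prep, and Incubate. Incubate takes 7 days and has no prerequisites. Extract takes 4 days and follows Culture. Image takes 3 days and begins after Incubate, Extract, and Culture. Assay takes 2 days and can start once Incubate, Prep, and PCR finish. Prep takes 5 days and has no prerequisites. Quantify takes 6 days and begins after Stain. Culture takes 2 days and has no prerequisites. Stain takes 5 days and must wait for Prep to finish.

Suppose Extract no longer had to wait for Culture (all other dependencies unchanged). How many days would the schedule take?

Original critical path: Incubate→PCR→Assay = 7+11+2 = 20 ⇒ 20 days.
Without Culture→Extract, Extract's earliest start moves from 2 to 0.
The longest chain is now Incubate→PCR→Assay = 7+11+2 = 20, so the schedule takes 20 days.

20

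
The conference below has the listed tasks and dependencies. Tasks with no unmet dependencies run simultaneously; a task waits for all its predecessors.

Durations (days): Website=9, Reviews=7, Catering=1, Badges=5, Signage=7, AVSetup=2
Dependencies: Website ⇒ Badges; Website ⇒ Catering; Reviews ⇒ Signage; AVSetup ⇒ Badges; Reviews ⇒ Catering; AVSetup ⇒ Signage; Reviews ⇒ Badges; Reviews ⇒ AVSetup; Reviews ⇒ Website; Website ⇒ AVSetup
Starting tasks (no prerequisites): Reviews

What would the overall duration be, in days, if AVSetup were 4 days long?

As given, the longest chain is Reviews→Website→AVSetup→Signage = 7+9+2+7 = 25, so the finish is 25 days.
Since AVSetup is critical, the +2 change carries straight to that chain (now 27 days).
No other chain overtakes it, so the finish is 27 days.

27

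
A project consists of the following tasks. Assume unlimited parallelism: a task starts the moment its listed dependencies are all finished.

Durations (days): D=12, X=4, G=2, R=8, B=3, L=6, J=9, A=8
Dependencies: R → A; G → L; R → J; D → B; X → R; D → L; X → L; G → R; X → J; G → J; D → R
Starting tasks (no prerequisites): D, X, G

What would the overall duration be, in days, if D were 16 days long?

Actual critical path: D→R→J = 12+8+9 = 29 ⇒ 29 days.
D is on the critical path; changing it to 16 makes that path 33 days.
The critical path is still D→R→J; finish is now 33 days.

33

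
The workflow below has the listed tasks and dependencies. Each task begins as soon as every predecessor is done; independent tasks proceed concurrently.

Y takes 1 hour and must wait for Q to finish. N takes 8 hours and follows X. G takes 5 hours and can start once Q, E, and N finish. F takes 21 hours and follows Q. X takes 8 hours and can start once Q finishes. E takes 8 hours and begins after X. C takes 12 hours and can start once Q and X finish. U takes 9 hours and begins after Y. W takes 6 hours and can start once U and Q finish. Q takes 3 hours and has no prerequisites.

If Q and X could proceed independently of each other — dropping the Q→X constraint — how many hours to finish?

24

Before: longest chain Q→F = 3+21 = 24, finish 24.
Without Q→X, X's earliest start moves from 3 to 0.
The longest chain is now Q→F = 3+21 = 24, so the plan takes 24 hours.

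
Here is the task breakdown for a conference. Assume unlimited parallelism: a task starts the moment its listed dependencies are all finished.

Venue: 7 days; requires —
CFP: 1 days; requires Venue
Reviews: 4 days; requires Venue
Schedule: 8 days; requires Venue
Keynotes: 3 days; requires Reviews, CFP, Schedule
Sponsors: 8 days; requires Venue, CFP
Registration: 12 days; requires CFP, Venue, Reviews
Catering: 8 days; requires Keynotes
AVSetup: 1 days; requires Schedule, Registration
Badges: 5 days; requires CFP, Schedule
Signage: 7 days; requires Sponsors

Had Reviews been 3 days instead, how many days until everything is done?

26

Actual critical path: Venue→Schedule→Keynotes→Catering = 7+8+3+8 = 26 ⇒ 26 days.
Reviews is off the critical path — its longest chain is 24 days, giving 2 of slack.
The critical path is still Venue→Schedule→Keynotes→Catering; finish is now 26 days.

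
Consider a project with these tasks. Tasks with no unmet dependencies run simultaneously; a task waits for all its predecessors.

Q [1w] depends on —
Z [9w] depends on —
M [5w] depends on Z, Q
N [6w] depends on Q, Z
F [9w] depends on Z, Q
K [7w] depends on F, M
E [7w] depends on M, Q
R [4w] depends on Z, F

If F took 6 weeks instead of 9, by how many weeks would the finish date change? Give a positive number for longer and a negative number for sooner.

-3

Actual critical path: Z→F→K = 9+9+7 = 25 ⇒ 25 weeks.
F lies on that path, so at 6 weeks the path becomes 22 weeks.
That remains the longest chain; total 22 weeks.
Change in finish: 22 − 25 = -3 weeks.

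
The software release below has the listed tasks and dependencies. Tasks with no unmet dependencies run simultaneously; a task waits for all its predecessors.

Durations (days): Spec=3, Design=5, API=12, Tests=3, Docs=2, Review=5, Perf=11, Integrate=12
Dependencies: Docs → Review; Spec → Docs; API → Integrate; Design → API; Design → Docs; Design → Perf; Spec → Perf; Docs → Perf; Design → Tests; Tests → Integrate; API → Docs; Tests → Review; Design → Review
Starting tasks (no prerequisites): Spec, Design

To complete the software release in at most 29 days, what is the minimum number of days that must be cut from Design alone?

1

Current finish: 30 days; target: 29.
Design is on every critical path, so each day cut from Design cuts the finish by one (this holds down to a finish of 26).
Need 30 − 29 = 1 day off Design → Design becomes 4 days, finish becomes 29.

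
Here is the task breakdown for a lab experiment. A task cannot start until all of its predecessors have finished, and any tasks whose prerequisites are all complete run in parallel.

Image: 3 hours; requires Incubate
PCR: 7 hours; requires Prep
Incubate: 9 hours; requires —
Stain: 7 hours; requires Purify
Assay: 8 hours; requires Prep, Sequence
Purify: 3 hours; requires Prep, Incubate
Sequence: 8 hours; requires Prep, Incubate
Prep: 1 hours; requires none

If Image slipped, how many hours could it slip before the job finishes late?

The longest chain is Incubate→Sequence→Assay = 9+8+8 = 25; overall finish 25 hours.
Longest path through Image: 12 hours (earliest finish 12, latest finish 25).
So Image can slip 25 − 12 = 13 hours.

13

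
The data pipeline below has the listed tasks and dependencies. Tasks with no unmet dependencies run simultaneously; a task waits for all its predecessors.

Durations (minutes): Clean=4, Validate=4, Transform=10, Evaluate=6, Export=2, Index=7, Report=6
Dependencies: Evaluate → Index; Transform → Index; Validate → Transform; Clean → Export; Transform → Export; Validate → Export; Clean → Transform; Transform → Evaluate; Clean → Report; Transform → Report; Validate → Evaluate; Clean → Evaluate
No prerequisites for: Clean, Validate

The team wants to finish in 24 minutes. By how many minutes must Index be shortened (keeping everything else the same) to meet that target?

Current finish: 27 minutes; target: 24.
Index is on every critical path, so each minute cut from Index cuts the finish by one (this holds down to a finish of 21).
Need 27 − 24 = 3 minutes off Index → Index becomes 4 minutes, finish becomes 24.

3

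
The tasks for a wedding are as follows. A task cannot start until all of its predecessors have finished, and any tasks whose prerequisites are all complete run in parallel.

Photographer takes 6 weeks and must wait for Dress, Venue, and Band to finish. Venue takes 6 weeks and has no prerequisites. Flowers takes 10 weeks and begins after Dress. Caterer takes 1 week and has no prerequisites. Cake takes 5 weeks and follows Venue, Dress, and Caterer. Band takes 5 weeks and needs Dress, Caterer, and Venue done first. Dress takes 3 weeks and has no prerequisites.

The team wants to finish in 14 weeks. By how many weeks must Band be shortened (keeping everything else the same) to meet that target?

3

Current finish: 17 weeks; target: 14.
Band is on every critical path, so each week cut from Band cuts the finish by one (this holds down to a finish of 13).
Need 17 − 14 = 3 weeks off Band → Band becomes 2 weeks, finish becomes 14.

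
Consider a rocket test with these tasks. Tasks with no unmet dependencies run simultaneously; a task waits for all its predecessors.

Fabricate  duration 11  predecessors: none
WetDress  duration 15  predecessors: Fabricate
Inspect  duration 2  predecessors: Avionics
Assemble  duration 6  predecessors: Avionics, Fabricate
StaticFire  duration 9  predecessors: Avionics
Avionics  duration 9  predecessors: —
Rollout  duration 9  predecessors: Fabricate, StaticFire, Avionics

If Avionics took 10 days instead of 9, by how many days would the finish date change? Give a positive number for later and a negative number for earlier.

The binding path is Avionics→StaticFire→Rollout = 9+9+9 = 27; finish at 27 days.
Since Avionics is critical, the +1 change carries straight to that chain (now 28 days).
No other chain overtakes it, so the finish is 28 days.
Change in finish: 28 − 27 = +1 days.

1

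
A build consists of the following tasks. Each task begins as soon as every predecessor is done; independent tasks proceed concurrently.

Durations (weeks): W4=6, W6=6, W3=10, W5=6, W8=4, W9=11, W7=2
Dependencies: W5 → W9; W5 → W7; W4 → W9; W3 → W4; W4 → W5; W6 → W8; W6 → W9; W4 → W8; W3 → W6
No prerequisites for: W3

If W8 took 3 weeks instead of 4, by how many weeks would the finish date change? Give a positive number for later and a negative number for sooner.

0

Actual critical path: W3→W4→W5→W9 = 10+6+6+11 = 33 ⇒ 33 weeks.
The longest path through W8 is only 20 weeks, so W8 has float 13.
No other chain overtakes it, so the finish is 33 weeks.
Change in finish: 33 − 33 = +0 weeks.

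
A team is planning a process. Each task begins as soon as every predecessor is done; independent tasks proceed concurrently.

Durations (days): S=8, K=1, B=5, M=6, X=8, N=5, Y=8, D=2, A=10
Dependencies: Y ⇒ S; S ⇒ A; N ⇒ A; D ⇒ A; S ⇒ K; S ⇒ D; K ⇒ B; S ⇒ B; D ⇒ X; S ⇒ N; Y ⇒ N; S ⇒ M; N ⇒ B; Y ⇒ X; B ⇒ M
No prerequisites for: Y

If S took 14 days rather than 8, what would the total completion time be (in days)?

Critical path before the change: Y→S→N→B→M = 8+8+5+5+6 = 32 giving 32 days.
Since S is critical, the +6 change carries straight to that chain (now 38 days).
No other chain overtakes it, so the finish is 38 days.

38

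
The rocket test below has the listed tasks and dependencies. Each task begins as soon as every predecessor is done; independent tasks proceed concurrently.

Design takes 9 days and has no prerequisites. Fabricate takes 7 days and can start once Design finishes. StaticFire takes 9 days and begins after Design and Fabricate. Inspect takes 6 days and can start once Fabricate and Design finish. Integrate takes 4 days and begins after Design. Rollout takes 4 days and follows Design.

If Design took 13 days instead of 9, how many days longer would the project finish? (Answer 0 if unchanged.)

4

Baseline: Design→Fabricate→StaticFire = 9+7+9 = 25 → 25 days.
Design is on the critical path; changing it to 13 makes that path 29 days.
That remains the longest chain; total 29 days.
Change in finish: 29 − 25 = +4 days.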